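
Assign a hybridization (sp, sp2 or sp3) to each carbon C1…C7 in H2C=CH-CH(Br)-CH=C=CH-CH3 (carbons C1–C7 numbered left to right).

C1 sp2, C2 sp2, C3 sp3, C4 sp2, C5 sp, C6 sp2, C7 sp3

C1 (3 σ bonds, plus one π bond) has steric number 3: sp2.
C2 is sp2: 3 σ bonds, plus one π bond, 3 electron-density regions.
C3 has 4 σ bonds: steric number 4 → sp3.
C4 carries 3 σ bonds, plus one π bond, giving a steric number of 3, so it is sp2.
C5 is sp: 2 σ bonds, plus two π bonds, 2 electron-density regions.
C6 — 3 σ bonds, plus one π bond. Steric number 3, so sp2.
C7: 4 σ bonds; 4 regions of electron density → sp3.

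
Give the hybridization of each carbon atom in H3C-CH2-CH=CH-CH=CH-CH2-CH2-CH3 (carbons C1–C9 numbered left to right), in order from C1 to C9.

C1 (4 σ bonds) has steric number 4: sp3.
C2: 4 σ bonds — 4 electron domains, sp3.
C3: 3 σ bonds, plus one π bond — 3 electron domains, sp2.
C4 is sp2: 3 σ bonds, plus one π bond, 3 electron-density regions.
C5 (3 σ bonds, plus one π bond) has steric number 3: sp2.
C6: 3 σ bonds, plus one π bond — 3 electron domains, sp2.
C7: 4 σ bonds; 4 regions of electron density → sp3.
C8: 4 σ bonds — 4 electron domains, sp3.
C9 has 4 σ bonds: steric number 4 → sp3.

C1 sp3, C2 sp3, C3 sp2, C4 sp2, C5 sp2, C6 sp2, C7 sp3, C8 sp3, C9 sp3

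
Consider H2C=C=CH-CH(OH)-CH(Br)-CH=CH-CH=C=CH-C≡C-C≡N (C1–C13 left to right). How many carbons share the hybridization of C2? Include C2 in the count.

5

C2 is sp (two π bonds).
C1: sp2
C2: sp ✓
C3: sp2
C4: sp3
C5: sp3
C6: sp2
C7: sp2
C8: sp2
C9: sp ✓
C10: sp2
C11: sp ✓
C12: sp ✓
C13: sp ✓
5 carbons are sp.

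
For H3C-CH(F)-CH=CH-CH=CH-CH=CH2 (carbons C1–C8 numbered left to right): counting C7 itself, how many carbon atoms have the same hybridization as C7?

C7 is sp2 (one π bond).
C1: sp3
C2: sp3
C3: sp2 ✓
C4: sp2 ✓
C5: sp2 ✓
C6: sp2 ✓
C7: sp2 ✓
C8: sp2 ✓
6 carbons are sp2.

6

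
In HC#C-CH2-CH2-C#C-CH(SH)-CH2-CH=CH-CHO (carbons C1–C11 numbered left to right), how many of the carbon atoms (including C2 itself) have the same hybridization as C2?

C2 is sp (two π bonds).
C1: sp ✓
C2: sp ✓
C3: sp3
C4: sp3
C5: sp ✓
C6: sp ✓
C7: sp3
C8: sp3
C9: sp2
C10: sp2
C11: sp2
4 carbons are sp.

4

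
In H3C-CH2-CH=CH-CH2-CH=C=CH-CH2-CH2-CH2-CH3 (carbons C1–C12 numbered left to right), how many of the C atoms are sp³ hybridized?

7

C1: sp3 ✓
C2: sp3 ✓
C3: sp2
C4: sp2
C5: sp3 ✓
C6: sp2
C7: sp
C8: sp2
C9: sp3 ✓
C10: sp3 ✓
C11: sp3 ✓
C12: sp3 ✓
C1, C2, C5, C9, C10, C11, C12 → 7 sp3 carbons.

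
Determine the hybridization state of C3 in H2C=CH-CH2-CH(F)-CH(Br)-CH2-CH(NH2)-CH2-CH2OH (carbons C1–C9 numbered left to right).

C3: 4 σ bonds — 4 electron domains, sp3.

sp3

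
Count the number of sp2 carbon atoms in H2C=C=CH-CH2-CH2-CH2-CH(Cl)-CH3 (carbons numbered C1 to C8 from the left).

C1: sp2 ✓
C2: sp
C3: sp2 ✓
C4: sp3
C5: sp3
C6: sp3
C7: sp3
C8: sp3
C1, C3 → 2 sp2 carbons.

2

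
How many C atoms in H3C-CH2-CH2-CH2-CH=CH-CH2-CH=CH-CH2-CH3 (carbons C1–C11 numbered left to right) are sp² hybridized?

C1: sp3
C2: sp3
C3: sp3
C4: sp3
C5: sp2 ✓
C6: sp2 ✓
C7: sp3
C8: sp2 ✓
C9: sp2 ✓
C10: sp3
C11: sp3
C5, C6, C8, C9 → 4 sp2 carbons.

4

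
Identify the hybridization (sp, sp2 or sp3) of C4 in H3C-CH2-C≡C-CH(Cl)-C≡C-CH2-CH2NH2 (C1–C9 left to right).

sp

C4 (2 σ bonds, plus two π bonds) has steric number 2: sp.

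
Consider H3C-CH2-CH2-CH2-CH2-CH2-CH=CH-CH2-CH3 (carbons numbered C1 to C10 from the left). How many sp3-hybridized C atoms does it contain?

8

C1: sp3 ✓
C2: sp3 ✓
C3: sp3 ✓
C4: sp3 ✓
C5: sp3 ✓
C6: sp3 ✓
C7: sp2
C8: sp2
C9: sp3 ✓
C10: sp3 ✓
C1, C2, C3, C4, C5, C6, C9, C10 → 8 sp3 carbons.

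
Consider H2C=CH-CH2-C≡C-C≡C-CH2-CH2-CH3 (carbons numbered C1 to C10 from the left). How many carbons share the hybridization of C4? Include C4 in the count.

C4 is sp (two π bonds).
C1: sp2
C2: sp2
C3: sp3
C4: sp ✓
C5: sp ✓
C6: sp ✓
C7: sp ✓
C8: sp3
C9: sp3
C10: sp3
4 carbons are sp.

4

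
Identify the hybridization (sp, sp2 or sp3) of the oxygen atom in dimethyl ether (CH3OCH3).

sp^3

Two σ bonds + two lone pairs = steric number 4 → sp3.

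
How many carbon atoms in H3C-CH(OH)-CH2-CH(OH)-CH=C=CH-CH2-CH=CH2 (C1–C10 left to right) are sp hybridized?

C1: sp3
C2: sp3
C3: sp3
C4: sp3
C5: sp2
C6: sp ✓
C7: sp2
C8: sp3
C9: sp2
C10: sp2
C6 → 1 sp carbon.

1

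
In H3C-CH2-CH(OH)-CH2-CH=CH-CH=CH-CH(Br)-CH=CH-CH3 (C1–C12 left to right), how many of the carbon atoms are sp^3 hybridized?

6

C1: sp3 ✓
C2: sp3 ✓
C3: sp3 ✓
C4: sp3 ✓
C5: sp2
C6: sp2
C7: sp2
C8: sp2
C9: sp3 ✓
C10: sp2
C11: sp2
C12: sp3 ✓
C1, C2, C3, C4, C9, C12 → 6 sp3 carbons.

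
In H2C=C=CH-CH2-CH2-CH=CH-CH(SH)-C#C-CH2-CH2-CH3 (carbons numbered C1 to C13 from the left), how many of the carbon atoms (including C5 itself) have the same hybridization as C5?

C5 is sp3 (only σ bonds).
C1: sp2
C2: sp
C3: sp2
C4: sp3 ✓
C5: sp3 ✓
C6: sp2
C7: sp2
C8: sp3 ✓
C9: sp
C10: sp
C11: sp3 ✓
C12: sp3 ✓
C13: sp3 ✓
6 carbons are sp3.

6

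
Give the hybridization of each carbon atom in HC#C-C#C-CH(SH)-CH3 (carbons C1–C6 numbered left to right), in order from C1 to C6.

C1 sp, C2 sp, C3 sp, C4 sp, C5 sp3, C6 sp3

C1 is sp: 2 σ bonds, plus two π bonds, 2 electron-density regions.
C2 has 2 σ bonds, plus two π bonds: steric number 2 → sp.
C3 (2 σ bonds, plus two π bonds) has steric number 2: sp.
C4 — 2 σ bonds, plus two π bonds. Steric number 2, so sp.
C5: 4 σ bonds — 4 electron domains, sp3.
C6 (4 σ bonds) has steric number 4: sp3.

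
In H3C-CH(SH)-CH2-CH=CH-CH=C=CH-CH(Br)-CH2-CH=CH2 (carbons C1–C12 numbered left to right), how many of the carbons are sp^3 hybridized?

5

C1: sp3 ✓
C2: sp3 ✓
C3: sp3 ✓
C4: sp2
C5: sp2
C6: sp2
C7: sp
C8: sp2
C9: sp3 ✓
C10: sp3 ✓
C11: sp2
C12: sp2
C1, C2, C3, C9, C10 → 5 sp3 carbons.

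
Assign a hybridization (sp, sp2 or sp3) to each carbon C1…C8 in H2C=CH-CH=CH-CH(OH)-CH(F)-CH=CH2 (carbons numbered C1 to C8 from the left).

C1 sp2, C2 sp2, C3 sp2, C4 sp2, C5 sp3, C6 sp3, C7 sp2, C8 sp2

C1 carries 3 σ bonds, plus one π bond, giving a steric number of 3, so it is sp2.
C2 — 3 σ bonds, plus one π bond. Steric number 3, so sp2.
C3 carries 3 σ bonds, plus one π bond, giving a steric number of 3, so it is sp2.
C4 — 3 σ bonds, plus one π bond. Steric number 3, so sp2.
C5 (4 σ bonds) has steric number 4: sp3.
C6 is sp3: 4 σ bonds, 4 electron-density regions.
C7: 3 σ bonds, plus one π bond — 3 electron domains, sp2.
C8 (3 σ bonds, plus one π bond) has steric number 3: sp2.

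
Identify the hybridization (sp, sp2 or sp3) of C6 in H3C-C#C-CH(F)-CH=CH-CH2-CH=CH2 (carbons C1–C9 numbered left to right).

C6 is sp2: 3 σ bonds, plus one π bond, 3 electron-density regions.

sp²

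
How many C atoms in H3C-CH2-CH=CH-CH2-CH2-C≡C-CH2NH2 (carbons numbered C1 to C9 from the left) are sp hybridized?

2

C1: sp3
C2: sp3
C3: sp2
C4: sp2
C5: sp3
C6: sp3
C7: sp ✓
C8: sp ✓
C9: sp3
C7, C8 → 2 sp carbons.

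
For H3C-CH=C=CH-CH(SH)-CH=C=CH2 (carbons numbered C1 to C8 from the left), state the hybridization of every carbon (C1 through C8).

C1: 4 σ bonds — 4 electron domains, sp3.
C2 — 3 σ bonds, plus one π bond. Steric number 3, so sp2.
C3 is sp: 2 σ bonds, plus two π bonds, 2 electron-density regions.
C4 is sp2: 3 σ bonds, plus one π bond, 3 electron-density regions.
C5 (4 σ bonds) has steric number 4: sp3.
C6 (3 σ bonds, plus one π bond) has steric number 3: sp2.
C7 has 2 σ bonds, plus two π bonds: steric number 2 → sp.
C8 (3 σ bonds, plus one π bond) has steric number 3: sp2.

C1 sp3, C2 sp2, C3 sp, C4 sp2, C5 sp3, C6 sp2, C7 sp, C8 sp2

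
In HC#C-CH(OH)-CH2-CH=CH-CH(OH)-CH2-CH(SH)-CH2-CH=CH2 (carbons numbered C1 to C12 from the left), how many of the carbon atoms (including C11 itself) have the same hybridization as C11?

C11 is sp2 (one π bond).
C1: sp
C2: sp
C3: sp3
C4: sp3
C5: sp2 ✓
C6: sp2 ✓
C7: sp3
C8: sp3
C9: sp3
C10: sp3
C11: sp2 ✓
C12: sp2 ✓
4 carbons are sp2.

4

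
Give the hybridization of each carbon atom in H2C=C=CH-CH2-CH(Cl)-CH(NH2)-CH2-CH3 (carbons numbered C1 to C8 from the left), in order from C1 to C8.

C1 carries 3 σ bonds, plus one π bond, giving a steric number of 3, so it is sp2.
C2: 2 σ bonds, plus two π bonds; 2 regions of electron density → sp.
C3: 3 σ bonds, plus one π bond — 3 electron domains, sp2.
C4 — 4 σ bonds. Steric number 4, so sp3.
C5: 4 σ bonds — 4 electron domains, sp3.
C6 has 4 σ bonds: steric number 4 → sp3.
C7: 4 σ bonds; 4 regions of electron density → sp3.
C8 is sp3: 4 σ bonds, 4 electron-density regions.

C1 sp2, C2 sp, C3 sp2, C4 sp3, C5 sp3, C6 sp3, C7 sp3, C8 sp3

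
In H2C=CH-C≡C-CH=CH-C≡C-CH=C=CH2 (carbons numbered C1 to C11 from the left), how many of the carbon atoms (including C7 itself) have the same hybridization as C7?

5

C7 is sp (two π bonds).
C1: sp2
C2: sp2
C3: sp ✓
C4: sp ✓
C5: sp2
C6: sp2
C7: sp ✓
C8: sp ✓
C9: sp2
C10: sp ✓
C11: sp2
5 carbons are sp.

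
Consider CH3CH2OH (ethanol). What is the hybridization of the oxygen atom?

The oxygen atom — 2 σ bonds and 2 lone pairs. Steric number 4, so sp3.

sp^3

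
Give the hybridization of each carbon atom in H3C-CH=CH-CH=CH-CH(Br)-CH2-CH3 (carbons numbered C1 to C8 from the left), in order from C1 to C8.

C1 sp3, C2 sp2, C3 sp2, C4 sp2, C5 sp2, C6 sp3, C7 sp3, C8 sp3

C1: 4 σ bonds — 4 electron domains, sp3.
C2 carries 3 σ bonds, plus one π bond, giving a steric number of 3, so it is sp2.
C3 carries 3 σ bonds, plus one π bond, giving a steric number of 3, so it is sp2.
C4 — 3 σ bonds, plus one π bond. Steric number 3, so sp2.
C5: 3 σ bonds, plus one π bond — 3 electron domains, sp2.
C6 carries 4 σ bonds, giving a steric number of 4, so it is sp3.
C7 is sp3: 4 σ bonds, 4 electron-density regions.
C8 is sp3: 4 σ bonds, 4 electron-density regions.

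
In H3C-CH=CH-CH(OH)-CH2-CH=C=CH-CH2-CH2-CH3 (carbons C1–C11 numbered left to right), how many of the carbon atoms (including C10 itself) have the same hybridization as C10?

C10 is sp3 (only σ bonds).
C1: sp3 ✓
C2: sp2
C3: sp2
C4: sp3 ✓
C5: sp3 ✓
C6: sp2
C7: sp
C8: sp2
C9: sp3 ✓
C10: sp3 ✓
C11: sp3 ✓
6 carbons are sp3.

6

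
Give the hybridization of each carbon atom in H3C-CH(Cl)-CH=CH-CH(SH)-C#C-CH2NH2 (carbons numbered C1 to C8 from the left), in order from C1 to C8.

C1 sp3, C2 sp3, C3 sp2, C4 sp2, C5 sp3, C6 sp, C7 sp, C8 sp3

C1 is sp3: 4 σ bonds, 4 electron-density regions.
C2 carries 4 σ bonds, giving a steric number of 4, so it is sp3.
C3: 3 σ bonds, plus one π bond; 3 regions of electron density → sp2.
C4 is sp2: 3 σ bonds, plus one π bond, 3 electron-density regions.
C5: 4 σ bonds — 4 electron domains, sp3.
C6 (2 σ bonds, plus two π bonds) has steric number 2: sp.
C7 is sp: 2 σ bonds, plus two π bonds, 2 electron-density regions.
C8 carries 4 σ bonds, giving a steric number of 4, so it is sp3.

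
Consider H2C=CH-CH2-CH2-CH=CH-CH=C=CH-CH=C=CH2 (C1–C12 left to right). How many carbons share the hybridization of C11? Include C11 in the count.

2

C11 is sp (two π bonds).
C1: sp2
C2: sp2
C3: sp3
C4: sp3
C5: sp2
C6: sp2
C7: sp2
C8: sp ✓
C9: sp2
C10: sp2
C11: sp ✓
C12: sp2
2 carbons are sp.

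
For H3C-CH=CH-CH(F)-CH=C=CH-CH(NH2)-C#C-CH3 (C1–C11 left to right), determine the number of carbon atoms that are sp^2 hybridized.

4

C1: sp3
C2: sp2 ✓
C3: sp2 ✓
C4: sp3
C5: sp2 ✓
C6: sp
C7: sp2 ✓
C8: sp3
C9: sp
C10: sp
C11: sp3
C2, C3, C5, C7 → 4 sp2 carbons.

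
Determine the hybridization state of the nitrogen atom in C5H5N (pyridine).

sp2

N has two σ bonds and one lone pair in the ring plane (steric number 3 → sp2); its p orbital contributes one electron to the aromatic π system via the C=N double bond.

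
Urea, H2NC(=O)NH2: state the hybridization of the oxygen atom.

sp^2

The oxygen atom is sp2: 1 σ bond and 2 lone pairs, plus one π bond, 3 electron-density regions.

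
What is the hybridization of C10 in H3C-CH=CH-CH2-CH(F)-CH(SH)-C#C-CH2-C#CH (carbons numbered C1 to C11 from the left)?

sp

C10 has 2 σ bonds, plus two π bonds: steric number 2 → sp.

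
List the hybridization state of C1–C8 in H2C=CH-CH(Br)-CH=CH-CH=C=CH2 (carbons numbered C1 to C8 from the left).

C1 (3 σ bonds, plus one π bond) has steric number 3: sp2.
C2: 3 σ bonds, plus one π bond — 3 electron domains, sp2.
C3 (4 σ bonds) has steric number 4: sp3.
C4 — 3 σ bonds, plus one π bond. Steric number 3, so sp2.
C5 carries 3 σ bonds, plus one π bond, giving a steric number of 3, so it is sp2.
C6: 3 σ bonds, plus one π bond — 3 electron domains, sp2.
C7 is sp: 2 σ bonds, plus two π bonds, 2 electron-density regions.
C8 has 3 σ bonds, plus one π bond: steric number 3 → sp2.

C1 sp2, C2 sp2, C3 sp3, C4 sp2, C5 sp2, C6 sp2, C7 sp, C8 sp2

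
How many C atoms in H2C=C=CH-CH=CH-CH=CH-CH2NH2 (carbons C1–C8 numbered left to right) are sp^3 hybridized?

1

C1: sp2
C2: sp
C3: sp2
C4: sp2
C5: sp2
C6: sp2
C7: sp2
C8: sp3 ✓
C8 → 1 sp3 carbon.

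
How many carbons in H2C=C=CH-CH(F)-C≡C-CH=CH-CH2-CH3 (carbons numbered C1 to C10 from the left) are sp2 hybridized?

C1: sp2 ✓
C2: sp
C3: sp2 ✓
C4: sp3
C5: sp
C6: sp
C7: sp2 ✓
C8: sp2 ✓
C9: sp3
C10: sp3
C1, C3, C7, C8 → 4 sp2 carbons.

4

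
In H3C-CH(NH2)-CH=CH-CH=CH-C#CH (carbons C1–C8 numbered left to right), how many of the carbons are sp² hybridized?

C1: sp3
C2: sp3
C3: sp2 ✓
C4: sp2 ✓
C5: sp2 ✓
C6: sp2 ✓
C7: sp
C8: sp
C3, C4, C5, C6 → 4 sp2 carbons.

4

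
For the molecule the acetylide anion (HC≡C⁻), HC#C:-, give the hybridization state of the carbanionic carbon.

sp

One σ bond + one lone pair = steric number 2 → sp.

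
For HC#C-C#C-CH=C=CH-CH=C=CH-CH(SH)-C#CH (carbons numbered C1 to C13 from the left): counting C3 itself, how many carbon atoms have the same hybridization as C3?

8

C3 is sp (two π bonds).
C1: sp ✓
C2: sp ✓
C3: sp ✓
C4: sp ✓
C5: sp2
C6: sp ✓
C7: sp2
C8: sp2
C9: sp ✓
C10: sp2
C11: sp3
C12: sp ✓
C13: sp ✓
8 carbons are sp.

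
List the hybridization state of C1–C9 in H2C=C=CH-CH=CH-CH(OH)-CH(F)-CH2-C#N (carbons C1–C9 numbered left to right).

C1 sp2, C2 sp, C3 sp2, C4 sp2, C5 sp2, C6 sp3, C7 sp3, C8 sp3, C9 sp

C1 has 3 σ bonds, plus one π bond: steric number 3 → sp2.
C2 — 2 σ bonds, plus two π bonds. Steric number 2, so sp.
C3 is sp2: 3 σ bonds, plus one π bond, 3 electron-density regions.
C4 has 3 σ bonds, plus one π bond: steric number 3 → sp2.
C5: 3 σ bonds, plus one π bond; 3 regions of electron density → sp2.
C6 is sp3: 4 σ bonds, 4 electron-density regions.
C7 carries 4 σ bonds, giving a steric number of 4, so it is sp3.
C8 carries 4 σ bonds, giving a steric number of 4, so it is sp3.
C9: 2 σ bonds, plus two π bonds — 2 electron domains, sp.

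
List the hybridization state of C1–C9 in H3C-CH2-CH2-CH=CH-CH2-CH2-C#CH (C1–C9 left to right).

C1 carries 4 σ bonds, giving a steric number of 4, so it is sp3.
C2 has 4 σ bonds: steric number 4 → sp3.
C3 (4 σ bonds) has steric number 4: sp3.
C4: 3 σ bonds, plus one π bond — 3 electron domains, sp2.
C5 is sp2: 3 σ bonds, plus one π bond, 3 electron-density regions.
C6 is sp3: 4 σ bonds, 4 electron-density regions.
C7 (4 σ bonds) has steric number 4: sp3.
C8: 2 σ bonds, plus two π bonds — 2 electron domains, sp.
C9 has 2 σ bonds, plus two π bonds: steric number 2 → sp.

C1 sp3, C2 sp3, C3 sp3, C4 sp2, C5 sp2, C6 sp3, C7 sp3, C8 sp, C9 sp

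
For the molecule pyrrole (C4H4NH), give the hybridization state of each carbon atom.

Each carbon atom: 3 σ bonds, plus one π bond; 3 regions of electron density → sp2.

sp²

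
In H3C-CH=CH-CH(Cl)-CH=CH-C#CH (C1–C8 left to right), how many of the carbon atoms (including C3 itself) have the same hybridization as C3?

C3 is sp2 (one π bond).
C1: sp3
C2: sp2 ✓
C3: sp2 ✓
C4: sp3
C5: sp2 ✓
C6: sp2 ✓
C7: sp
C8: sp
4 carbons are sp2.

4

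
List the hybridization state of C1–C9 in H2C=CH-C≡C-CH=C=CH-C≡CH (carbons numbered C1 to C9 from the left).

C1 sp2, C2 sp2, C3 sp, C4 sp, C5 sp2, C6 sp, C7 sp2, C8 sp, C9 sp

C1 carries 3 σ bonds, plus one π bond, giving a steric number of 3, so it is sp2.
C2 is sp2: 3 σ bonds, plus one π bond, 3 electron-density regions.
C3 carries 2 σ bonds, plus two π bonds, giving a steric number of 2, so it is sp.
C4 carries 2 σ bonds, plus two π bonds, giving a steric number of 2, so it is sp.
C5 is sp2: 3 σ bonds, plus one π bond, 3 electron-density regions.
C6: 2 σ bonds, plus two π bonds — 2 electron domains, sp.
C7: 3 σ bonds, plus one π bond — 3 electron domains, sp2.
C8: 2 σ bonds, plus two π bonds — 2 electron domains, sp.
C9: 2 σ bonds, plus two π bonds; 2 regions of electron density → sp.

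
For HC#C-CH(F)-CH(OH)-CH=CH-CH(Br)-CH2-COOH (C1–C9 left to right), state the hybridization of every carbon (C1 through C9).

C1 sp, C2 sp, C3 sp3, C4 sp3, C5 sp2, C6 sp2, C7 sp3, C8 sp3, C9 sp2

C1: 2 σ bonds, plus two π bonds — 2 electron domains, sp.
C2: 2 σ bonds, plus two π bonds; 2 regions of electron density → sp.
C3 — 4 σ bonds. Steric number 4, so sp3.
C4 — 4 σ bonds. Steric number 4, so sp3.
C5 has 3 σ bonds, plus one π bond: steric number 3 → sp2.
C6 — 3 σ bonds, plus one π bond. Steric number 3, so sp2.
C7: 4 σ bonds; 4 regions of electron density → sp3.
C8 has 4 σ bonds: steric number 4 → sp3.
C9: 3 σ bonds, plus one π bond; 3 regions of electron density → sp2.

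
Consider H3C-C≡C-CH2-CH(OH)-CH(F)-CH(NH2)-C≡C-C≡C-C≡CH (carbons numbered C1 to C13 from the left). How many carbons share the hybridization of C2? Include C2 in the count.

C2 is sp (two π bonds).
C1: sp3
C2: sp ✓
C3: sp ✓
C4: sp3
C5: sp3
C6: sp3
C7: sp3
C8: sp ✓
C9: sp ✓
C10: sp ✓
C11: sp ✓
C12: sp ✓
C13: sp ✓
8 carbons are sp.

8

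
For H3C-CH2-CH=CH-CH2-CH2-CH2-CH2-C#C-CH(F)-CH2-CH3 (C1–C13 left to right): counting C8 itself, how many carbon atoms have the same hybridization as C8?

C8 is sp3 (only σ bonds).
C1: sp3 ✓
C2: sp3 ✓
C3: sp2
C4: sp2
C5: sp3 ✓
C6: sp3 ✓
C7: sp3 ✓
C8: sp3 ✓
C9: sp
C10: sp
C11: sp3 ✓
C12: sp3 ✓
C13: sp3 ✓
9 carbons are sp3.

9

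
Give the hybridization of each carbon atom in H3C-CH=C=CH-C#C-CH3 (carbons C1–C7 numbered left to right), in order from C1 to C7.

C1 sp3, C2 sp2, C3 sp, C4 sp2, C5 sp, C6 sp, C7 sp3

C1 — 4 σ bonds. Steric number 4, so sp3.
C2 carries 3 σ bonds, plus one π bond, giving a steric number of 3, so it is sp2.
C3 carries 2 σ bonds, plus two π bonds, giving a steric number of 2, so it is sp.
C4: 3 σ bonds, plus one π bond; 3 regions of electron density → sp2.
C5: 2 σ bonds, plus two π bonds; 2 regions of electron density → sp.
C6 (2 σ bonds, plus two π bonds) has steric number 2: sp.
C7: 4 σ bonds — 4 electron domains, sp3.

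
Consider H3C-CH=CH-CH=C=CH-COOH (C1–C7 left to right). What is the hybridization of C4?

sp2

C4 carries 3 σ bonds, plus one π bond, giving a steric number of 3, so it is sp2.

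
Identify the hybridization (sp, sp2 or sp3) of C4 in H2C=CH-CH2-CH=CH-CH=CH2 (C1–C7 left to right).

C4: 3 σ bonds, plus one π bond; 3 regions of electron density → sp2.

sp^2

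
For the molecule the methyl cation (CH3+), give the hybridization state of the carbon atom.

Three σ bonds to H, empty p orbital → sp2, trigonal planar.

sp2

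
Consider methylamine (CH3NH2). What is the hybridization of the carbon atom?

The carbon atom is sp3: 4 σ bonds, 4 electron-density regions.

sp3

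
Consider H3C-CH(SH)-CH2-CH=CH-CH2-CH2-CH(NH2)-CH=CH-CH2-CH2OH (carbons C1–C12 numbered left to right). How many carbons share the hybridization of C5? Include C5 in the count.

4

C5 is sp2 (one π bond).
C1: sp3
C2: sp3
C3: sp3
C4: sp2 ✓
C5: sp2 ✓
C6: sp3
C7: sp3
C8: sp3
C9: sp2 ✓
C10: sp2 ✓
C11: sp3
C12: sp3
4 carbons are sp2.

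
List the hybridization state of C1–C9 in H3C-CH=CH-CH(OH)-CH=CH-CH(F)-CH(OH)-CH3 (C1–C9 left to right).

C1 carries 4 σ bonds, giving a steric number of 4, so it is sp3.
C2 carries 3 σ bonds, plus one π bond, giving a steric number of 3, so it is sp2.
C3 (3 σ bonds, plus one π bond) has steric number 3: sp2.
C4 (4 σ bonds) has steric number 4: sp3.
C5 is sp2: 3 σ bonds, plus one π bond, 3 electron-density regions.
C6 is sp2: 3 σ bonds, plus one π bond, 3 electron-density regions.
C7: 4 σ bonds; 4 regions of electron density → sp3.
C8 — 4 σ bonds. Steric number 4, so sp3.
C9: 4 σ bonds — 4 electron domains, sp3.

C1 sp3, C2 sp2, C3 sp2, C4 sp3, C5 sp2, C6 sp2, C7 sp3, C8 sp3, C9 sp3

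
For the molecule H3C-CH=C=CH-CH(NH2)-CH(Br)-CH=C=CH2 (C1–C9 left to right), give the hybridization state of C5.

sp3

C5 — 4 σ bonds. Steric number 4, so sp3.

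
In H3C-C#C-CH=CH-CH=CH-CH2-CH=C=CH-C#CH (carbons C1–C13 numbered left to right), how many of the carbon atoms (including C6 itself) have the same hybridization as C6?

6

C6 is sp2 (one π bond).
C1: sp3
C2: sp
C3: sp
C4: sp2 ✓
C5: sp2 ✓
C6: sp2 ✓
C7: sp2 ✓
C8: sp3
C9: sp2 ✓
C10: sp
C11: sp2 ✓
C12: sp
C13: sp
6 carbons are sp2.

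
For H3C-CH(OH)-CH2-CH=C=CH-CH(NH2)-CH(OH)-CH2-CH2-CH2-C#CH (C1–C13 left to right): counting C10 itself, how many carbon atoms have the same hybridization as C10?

8

C10 is sp3 (only σ bonds).
C1: sp3 ✓
C2: sp3 ✓
C3: sp3 ✓
C4: sp2
C5: sp
C6: sp2
C7: sp3 ✓
C8: sp3 ✓
C9: sp3 ✓
C10: sp3 ✓
C11: sp3 ✓
C12: sp
C13: sp
8 carbons are sp3.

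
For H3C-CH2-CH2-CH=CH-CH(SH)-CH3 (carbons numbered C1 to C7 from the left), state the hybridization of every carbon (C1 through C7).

C1 sp3, C2 sp3, C3 sp3, C4 sp2, C5 sp2, C6 sp3, C7 sp3

C1 (4 σ bonds) has steric number 4: sp3.
C2 carries 4 σ bonds, giving a steric number of 4, so it is sp3.
C3 — 4 σ bonds. Steric number 4, so sp3.
C4 is sp2: 3 σ bonds, plus one π bond, 3 electron-density regions.
C5 (3 σ bonds, plus one π bond) has steric number 3: sp2.
C6 carries 4 σ bonds, giving a steric number of 4, so it is sp3.
C7: 4 σ bonds — 4 electron domains, sp3.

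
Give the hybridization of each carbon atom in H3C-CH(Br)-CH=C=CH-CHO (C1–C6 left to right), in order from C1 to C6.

C1 — 4 σ bonds. Steric number 4, so sp3.
C2 — 4 σ bonds. Steric number 4, so sp3.
C3: 3 σ bonds, plus one π bond — 3 electron domains, sp2.
C4 (2 σ bonds, plus two π bonds) has steric number 2: sp.
C5 — 3 σ bonds, plus one π bond. Steric number 3, so sp2.
C6: 3 σ bonds, plus one π bond; 3 regions of electron density → sp2.

C1 sp3, C2 sp3, C3 sp2, C4 sp, C5 sp2, C6 sp2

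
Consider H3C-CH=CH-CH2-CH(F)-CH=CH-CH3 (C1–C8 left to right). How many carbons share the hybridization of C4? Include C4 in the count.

C4 is sp3 (only σ bonds).
C1: sp3 ✓
C2: sp2
C3: sp2
C4: sp3 ✓
C5: sp3 ✓
C6: sp2
C7: sp2
C8: sp3 ✓
4 carbons are sp3.

4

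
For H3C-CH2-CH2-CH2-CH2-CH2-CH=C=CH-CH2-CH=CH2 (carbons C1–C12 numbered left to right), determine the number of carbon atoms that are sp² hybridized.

4

C1: sp3
C2: sp3
C3: sp3
C4: sp3
C5: sp3
C6: sp3
C7: sp2 ✓
C8: sp
C9: sp2 ✓
C10: sp3
C11: sp2 ✓
C12: sp2 ✓
C7, C9, C11, C12 → 4 sp2 carbons.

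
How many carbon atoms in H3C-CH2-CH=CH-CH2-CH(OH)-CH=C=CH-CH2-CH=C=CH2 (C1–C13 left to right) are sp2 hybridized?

C1: sp3
C2: sp3
C3: sp2 ✓
C4: sp2 ✓
C5: sp3
C6: sp3
C7: sp2 ✓
C8: sp
C9: sp2 ✓
C10: sp3
C11: sp2 ✓
C12: sp
C13: sp2 ✓
C3, C4, C7, C9, C11, C13 → 6 sp2 carbons.

6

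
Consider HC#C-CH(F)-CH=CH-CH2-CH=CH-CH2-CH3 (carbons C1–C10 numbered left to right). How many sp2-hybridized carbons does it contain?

4

C1: sp
C2: sp
C3: sp3
C4: sp2 ✓
C5: sp2 ✓
C6: sp3
C7: sp2 ✓
C8: sp2 ✓
C9: sp3
C10: sp3
C4, C5, C7, C8 → 4 sp2 carbons.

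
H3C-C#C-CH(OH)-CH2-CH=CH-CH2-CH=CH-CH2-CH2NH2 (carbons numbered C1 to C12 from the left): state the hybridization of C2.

sp

C2 is sp: 2 σ bonds, plus two π bonds, 2 electron-density regions.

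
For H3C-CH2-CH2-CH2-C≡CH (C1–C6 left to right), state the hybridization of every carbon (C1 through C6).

C1: 4 σ bonds; 4 regions of electron density → sp3.
C2 (4 σ bonds) has steric number 4: sp3.
C3: 4 σ bonds — 4 electron domains, sp3.
C4 is sp3: 4 σ bonds, 4 electron-density regions.
C5: 2 σ bonds, plus two π bonds — 2 electron domains, sp.
C6 — 2 σ bonds, plus two π bonds. Steric number 2, so sp.

C1 sp3, C2 sp3, C3 sp3, C4 sp3, C5 sp, C6 sp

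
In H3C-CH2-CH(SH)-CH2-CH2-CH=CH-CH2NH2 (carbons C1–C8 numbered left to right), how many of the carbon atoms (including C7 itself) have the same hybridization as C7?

2

C7 is sp2 (one π bond).
C1: sp3
C2: sp3
C3: sp3
C4: sp3
C5: sp3
C6: sp2 ✓
C7: sp2 ✓
C8: sp3
2 carbons are sp2.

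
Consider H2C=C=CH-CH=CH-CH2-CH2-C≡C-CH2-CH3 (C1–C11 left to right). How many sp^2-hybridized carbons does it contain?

4

C1: sp2 ✓
C2: sp
C3: sp2 ✓
C4: sp2 ✓
C5: sp2 ✓
C6: sp3
C7: sp3
C8: sp
C9: sp
C10: sp3
C11: sp3
C1, C3, C4, C5 → 4 sp2 carbons.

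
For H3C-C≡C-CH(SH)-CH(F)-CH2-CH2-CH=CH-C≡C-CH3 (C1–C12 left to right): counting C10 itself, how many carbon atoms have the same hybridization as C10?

C10 is sp (two π bonds).
C1: sp3
C2: sp ✓
C3: sp ✓
C4: sp3
C5: sp3
C6: sp3
C7: sp3
C8: sp2
C9: sp2
C10: sp ✓
C11: sp ✓
C12: sp3
4 carbons are sp.

4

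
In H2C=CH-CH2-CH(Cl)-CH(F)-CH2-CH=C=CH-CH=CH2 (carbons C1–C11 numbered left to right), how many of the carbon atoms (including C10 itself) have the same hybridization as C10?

C10 is sp2 (one π bond).
C1: sp2 ✓
C2: sp2 ✓
C3: sp3
C4: sp3
C5: sp3
C6: sp3
C7: sp2 ✓
C8: sp
C9: sp2 ✓
C10: sp2 ✓
C11: sp2 ✓
6 carbons are sp2.

6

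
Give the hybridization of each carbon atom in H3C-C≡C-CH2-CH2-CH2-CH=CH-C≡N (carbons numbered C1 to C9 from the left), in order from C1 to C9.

C1 carries 4 σ bonds, giving a steric number of 4, so it is sp3.
C2 is sp: 2 σ bonds, plus two π bonds, 2 electron-density regions.
C3: 2 σ bonds, plus two π bonds — 2 electron domains, sp.
C4: 4 σ bonds; 4 regions of electron density → sp3.
C5 is sp3: 4 σ bonds, 4 electron-density regions.
C6 — 4 σ bonds. Steric number 4, so sp3.
C7 is sp2: 3 σ bonds, plus one π bond, 3 electron-density regions.
C8 carries 3 σ bonds, plus one π bond, giving a steric number of 3, so it is sp2.
C9 carries 2 σ bonds, plus two π bonds, giving a steric number of 2, so it is sp.

C1 sp3, C2 sp, C3 sp, C4 sp3, C5 sp3, C6 sp3, C7 sp2, C8 sp2, C9 sp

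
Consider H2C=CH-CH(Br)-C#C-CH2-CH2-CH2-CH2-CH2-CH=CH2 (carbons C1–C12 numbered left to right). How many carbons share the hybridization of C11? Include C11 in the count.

4

C11 is sp2 (one π bond).
C1: sp2 ✓
C2: sp2 ✓
C3: sp3
C4: sp
C5: sp
C6: sp3
C7: sp3
C8: sp3
C9: sp3
C10: sp3
C11: sp2 ✓
C12: sp2 ✓
4 carbons are sp2.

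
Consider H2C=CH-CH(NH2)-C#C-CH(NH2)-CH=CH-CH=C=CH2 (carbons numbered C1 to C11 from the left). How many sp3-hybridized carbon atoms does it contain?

2

C1: sp2
C2: sp2
C3: sp3 ✓
C4: sp
C5: sp
C6: sp3 ✓
C7: sp2
C8: sp2
C9: sp2
C10: sp
C11: sp2
C3, C6 → 2 sp3 carbons.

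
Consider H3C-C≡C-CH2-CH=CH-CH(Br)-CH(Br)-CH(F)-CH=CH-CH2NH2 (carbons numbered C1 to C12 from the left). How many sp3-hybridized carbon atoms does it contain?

6

C1: sp3 ✓
C2: sp
C3: sp
C4: sp3 ✓
C5: sp2
C6: sp2
C7: sp3 ✓
C8: sp3 ✓
C9: sp3 ✓
C10: sp2
C11: sp2
C12: sp3 ✓
C1, C4, C7, C8, C9, C12 → 6 sp3 carbons.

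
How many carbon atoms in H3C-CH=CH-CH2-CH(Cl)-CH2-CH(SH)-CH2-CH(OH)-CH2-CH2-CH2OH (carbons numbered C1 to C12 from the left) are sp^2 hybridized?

C1: sp3
C2: sp2 ✓
C3: sp2 ✓
C4: sp3
C5: sp3
C6: sp3
C7: sp3
C8: sp3
C9: sp3
C10: sp3
C11: sp3
C12: sp3
C2, C3 → 2 sp2 carbons.

2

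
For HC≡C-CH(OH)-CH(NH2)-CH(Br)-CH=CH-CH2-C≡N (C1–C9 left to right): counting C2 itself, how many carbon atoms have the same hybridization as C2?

C2 is sp (two π bonds).
C1: sp ✓
C2: sp ✓
C3: sp3
C4: sp3
C5: sp3
C6: sp2
C7: sp2
C8: sp3
C9: sp ✓
3 carbons are sp.

3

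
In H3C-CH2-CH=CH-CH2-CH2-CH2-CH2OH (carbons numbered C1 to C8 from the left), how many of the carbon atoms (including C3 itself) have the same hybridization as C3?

C3 is sp2 (one π bond).
C1: sp3
C2: sp3
C3: sp2 ✓
C4: sp2 ✓
C5: sp3
C6: sp3
C7: sp3
C8: sp3
2 carbons are sp2.

2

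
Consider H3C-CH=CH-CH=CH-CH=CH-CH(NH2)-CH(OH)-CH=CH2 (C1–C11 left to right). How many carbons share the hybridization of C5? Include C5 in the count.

C5 is sp2 (one π bond).
C1: sp3
C2: sp2 ✓
C3: sp2 ✓
C4: sp2 ✓
C5: sp2 ✓
C6: sp2 ✓
C7: sp2 ✓
C8: sp3
C9: sp3
C10: sp2 ✓
C11: sp2 ✓
8 carbons are sp2.

8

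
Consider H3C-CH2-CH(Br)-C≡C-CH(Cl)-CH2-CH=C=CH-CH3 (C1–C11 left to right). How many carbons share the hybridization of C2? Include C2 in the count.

C2 is sp3 (only σ bonds).
C1: sp3 ✓
C2: sp3 ✓
C3: sp3 ✓
C4: sp
C5: sp
C6: sp3 ✓
C7: sp3 ✓
C8: sp2
C9: sp
C10: sp2
C11: sp3 ✓
6 carbons are sp3.

6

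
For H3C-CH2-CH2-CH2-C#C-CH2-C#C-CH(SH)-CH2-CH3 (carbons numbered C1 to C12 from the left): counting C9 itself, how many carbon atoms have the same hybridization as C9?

C9 is sp (two π bonds).
C1: sp3
C2: sp3
C3: sp3
C4: sp3
C5: sp ✓
C6: sp ✓
C7: sp3
C8: sp ✓
C9: sp ✓
C10: sp3
C11: sp3
C12: sp3
4 carbons are sp.

4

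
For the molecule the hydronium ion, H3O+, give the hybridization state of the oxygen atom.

Three σ bonds + one lone pair = steric number 4 → sp3.

sp³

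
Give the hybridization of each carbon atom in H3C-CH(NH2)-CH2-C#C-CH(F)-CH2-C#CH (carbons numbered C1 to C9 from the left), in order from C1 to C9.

C1 (4 σ bonds) has steric number 4: sp3.
C2 is sp3: 4 σ bonds, 4 electron-density regions.
C3 carries 4 σ bonds, giving a steric number of 4, so it is sp3.
C4 — 2 σ bonds, plus two π bonds. Steric number 2, so sp.
C5 carries 2 σ bonds, plus two π bonds, giving a steric number of 2, so it is sp.
C6: 4 σ bonds; 4 regions of electron density → sp3.
C7 is sp3: 4 σ bonds, 4 electron-density regions.
C8 carries 2 σ bonds, plus two π bonds, giving a steric number of 2, so it is sp.
C9 (2 σ bonds, plus two π bonds) has steric number 2: sp.

C1 sp3, C2 sp3, C3 sp3, C4 sp, C5 sp, C6 sp3, C7 sp3, C8 sp, C9 sp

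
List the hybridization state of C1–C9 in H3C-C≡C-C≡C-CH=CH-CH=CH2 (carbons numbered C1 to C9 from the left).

C1 has 4 σ bonds: steric number 4 → sp3.
C2 — 2 σ bonds, plus two π bonds. Steric number 2, so sp.
C3 — 2 σ bonds, plus two π bonds. Steric number 2, so sp.
C4 is sp: 2 σ bonds, plus two π bonds, 2 electron-density regions.
C5: 2 σ bonds, plus two π bonds; 2 regions of electron density → sp.
C6: 3 σ bonds, plus one π bond; 3 regions of electron density → sp2.
C7: 3 σ bonds, plus one π bond — 3 electron domains, sp2.
C8 carries 3 σ bonds, plus one π bond, giving a steric number of 3, so it is sp2.
C9 (3 σ bonds, plus one π bond) has steric number 3: sp2.

C1 sp3, C2 sp, C3 sp, C4 sp, C5 sp, C6 sp2, C7 sp2, C8 sp2, C9 sp2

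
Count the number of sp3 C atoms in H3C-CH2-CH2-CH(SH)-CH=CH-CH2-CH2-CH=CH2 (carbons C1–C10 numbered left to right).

C1: sp3 ✓
C2: sp3 ✓
C3: sp3 ✓
C4: sp3 ✓
C5: sp2
C6: sp2
C7: sp3 ✓
C8: sp3 ✓
C9: sp2
C10: sp2
C1, C2, C3, C4, C7, C8 → 6 sp3 carbons.

6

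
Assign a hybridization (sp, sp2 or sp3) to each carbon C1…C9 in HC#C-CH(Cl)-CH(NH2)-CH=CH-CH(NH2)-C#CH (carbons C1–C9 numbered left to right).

C1 is sp: 2 σ bonds, plus two π bonds, 2 electron-density regions.
C2 carries 2 σ bonds, plus two π bonds, giving a steric number of 2, so it is sp.
C3 (4 σ bonds) has steric number 4: sp3.
C4: 4 σ bonds — 4 electron domains, sp3.
C5 carries 3 σ bonds, plus one π bond, giving a steric number of 3, so it is sp2.
C6 has 3 σ bonds, plus one π bond: steric number 3 → sp2.
C7 is sp3: 4 σ bonds, 4 electron-density regions.
C8 (2 σ bonds, plus two π bonds) has steric number 2: sp.
C9 is sp: 2 σ bonds, plus two π bonds, 2 electron-density regions.

C1 sp, C2 sp, C3 sp3, C4 sp3, C5 sp2, C6 sp2, C7 sp3, C8 sp, C9 sp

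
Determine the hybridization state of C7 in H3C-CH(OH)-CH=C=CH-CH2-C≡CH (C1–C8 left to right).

sp

C7 — 2 σ bonds, plus two π bonds. Steric number 2, so sp.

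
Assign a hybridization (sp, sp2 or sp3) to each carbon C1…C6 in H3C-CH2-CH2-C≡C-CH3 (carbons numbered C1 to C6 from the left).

C1 sp3, C2 sp3, C3 sp3, C4 sp, C5 sp, C6 sp3

C1 — 4 σ bonds. Steric number 4, so sp3.
C2 — 4 σ bonds. Steric number 4, so sp3.
C3 — 4 σ bonds. Steric number 4, so sp3.
C4 carries 2 σ bonds, plus two π bonds, giving a steric number of 2, so it is sp.
C5 has 2 σ bonds, plus two π bonds: steric number 2 → sp.
C6: 4 σ bonds — 4 electron domains, sp3.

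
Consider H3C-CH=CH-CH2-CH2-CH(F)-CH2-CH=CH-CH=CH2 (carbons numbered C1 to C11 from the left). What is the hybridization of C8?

sp2

C8 — 3 σ bonds, plus one π bond. Steric number 3, so sp2.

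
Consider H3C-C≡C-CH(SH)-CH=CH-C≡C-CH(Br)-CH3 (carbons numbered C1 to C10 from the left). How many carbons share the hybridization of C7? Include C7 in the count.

C7 is sp (two π bonds).
C1: sp3
C2: sp ✓
C3: sp ✓
C4: sp3
C5: sp2
C6: sp2
C7: sp ✓
C8: sp ✓
C9: sp3
C10: sp3
4 carbons are sp.

4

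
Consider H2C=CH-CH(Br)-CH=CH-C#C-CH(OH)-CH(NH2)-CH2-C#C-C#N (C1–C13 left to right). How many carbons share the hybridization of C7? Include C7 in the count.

5

C7 is sp (two π bonds).
C1: sp2
C2: sp2
C3: sp3
C4: sp2
C5: sp2
C6: sp ✓
C7: sp ✓
C8: sp3
C9: sp3
C10: sp3
C11: sp ✓
C12: sp ✓
C13: sp ✓
5 carbons are sp.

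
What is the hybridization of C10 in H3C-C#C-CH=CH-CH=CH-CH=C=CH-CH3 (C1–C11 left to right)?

C10 is sp2: 3 σ bonds, plus one π bond, 3 electron-density regions.

sp²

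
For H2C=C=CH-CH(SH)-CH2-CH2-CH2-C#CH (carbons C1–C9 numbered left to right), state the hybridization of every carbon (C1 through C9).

C1 is sp2: 3 σ bonds, plus one π bond, 3 electron-density regions.
C2 carries 2 σ bonds, plus two π bonds, giving a steric number of 2, so it is sp.
C3 — 3 σ bonds, plus one π bond. Steric number 3, so sp2.
C4: 4 σ bonds — 4 electron domains, sp3.
C5: 4 σ bonds; 4 regions of electron density → sp3.
C6: 4 σ bonds; 4 regions of electron density → sp3.
C7 has 4 σ bonds: steric number 4 → sp3.
C8 — 2 σ bonds, plus two π bonds. Steric number 2, so sp.
C9 has 2 σ bonds, plus two π bonds: steric number 2 → sp.

C1 sp2, C2 sp, C3 sp2, C4 sp3, C5 sp3, C6 sp3, C7 sp3, C8 sp, C9 sp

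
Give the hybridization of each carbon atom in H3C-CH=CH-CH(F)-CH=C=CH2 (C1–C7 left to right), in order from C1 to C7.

C1: 4 σ bonds; 4 regions of electron density → sp3.
C2 carries 3 σ bonds, plus one π bond, giving a steric number of 3, so it is sp2.
C3 — 3 σ bonds, plus one π bond. Steric number 3, so sp2.
C4 — 4 σ bonds. Steric number 4, so sp3.
C5 is sp2: 3 σ bonds, plus one π bond, 3 electron-density regions.
C6 (2 σ bonds, plus two π bonds) has steric number 2: sp.
C7 — 3 σ bonds, plus one π bond. Steric number 3, so sp2.

C1 sp3, C2 sp2, C3 sp2, C4 sp3, C5 sp2, C6 sp, C7 sp2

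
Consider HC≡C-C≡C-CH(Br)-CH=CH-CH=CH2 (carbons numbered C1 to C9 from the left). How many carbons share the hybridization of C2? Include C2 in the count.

C2 is sp (two π bonds).
C1: sp ✓
C2: sp ✓
C3: sp ✓
C4: sp ✓
C5: sp3
C6: sp2
C7: sp2
C8: sp2
C9: sp2
4 carbons are sp.

4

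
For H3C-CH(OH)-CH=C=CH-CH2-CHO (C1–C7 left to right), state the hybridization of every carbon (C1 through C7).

C1 — 4 σ bonds. Steric number 4, so sp3.
C2: 4 σ bonds; 4 regions of electron density → sp3.
C3 (3 σ bonds, plus one π bond) has steric number 3: sp2.
C4: 2 σ bonds, plus two π bonds — 2 electron domains, sp.
C5 — 3 σ bonds, plus one π bond. Steric number 3, so sp2.
C6: 4 σ bonds; 4 regions of electron density → sp3.
C7: 3 σ bonds, plus one π bond; 3 regions of electron density → sp2.

C1 sp3, C2 sp3, C3 sp2, C4 sp, C5 sp2, C6 sp3, C7 sp2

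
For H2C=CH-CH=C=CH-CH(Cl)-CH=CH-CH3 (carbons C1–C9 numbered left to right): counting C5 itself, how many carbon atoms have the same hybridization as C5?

6

C5 is sp2 (one π bond).
C1: sp2 ✓
C2: sp2 ✓
C3: sp2 ✓
C4: sp
C5: sp2 ✓
C6: sp3
C7: sp2 ✓
C8: sp2 ✓
C9: sp3
6 carbons are sp2.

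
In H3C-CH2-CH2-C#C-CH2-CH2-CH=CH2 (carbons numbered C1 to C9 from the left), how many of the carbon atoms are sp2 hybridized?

2

C1: sp3
C2: sp3
C3: sp3
C4: sp
C5: sp
C6: sp3
C7: sp3
C8: sp2 ✓
C9: sp2 ✓
C8, C9 → 2 sp2 carbons.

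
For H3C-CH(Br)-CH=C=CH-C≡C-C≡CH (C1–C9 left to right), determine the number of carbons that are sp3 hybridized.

C1: sp3 ✓
C2: sp3 ✓
C3: sp2
C4: sp
C5: sp2
C6: sp
C7: sp
C8: sp
C9: sp
C1, C2 → 2 sp3 carbons.

2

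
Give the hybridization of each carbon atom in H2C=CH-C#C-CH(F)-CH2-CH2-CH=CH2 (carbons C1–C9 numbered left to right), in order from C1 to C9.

C1 carries 3 σ bonds, plus one π bond, giving a steric number of 3, so it is sp2.
C2 (3 σ bonds, plus one π bond) has steric number 3: sp2.
C3: 2 σ bonds, plus two π bonds — 2 electron domains, sp.
C4: 2 σ bonds, plus two π bonds — 2 electron domains, sp.
C5 carries 4 σ bonds, giving a steric number of 4, so it is sp3.
C6 has 4 σ bonds: steric number 4 → sp3.
C7 is sp3: 4 σ bonds, 4 electron-density regions.
C8 has 3 σ bonds, plus one π bond: steric number 3 → sp2.
C9 (3 σ bonds, plus one π bond) has steric number 3: sp2.

C1 sp2, C2 sp2, C3 sp, C4 sp, C5 sp3, C6 sp3, C7 sp3, C8 sp2, C9 sp2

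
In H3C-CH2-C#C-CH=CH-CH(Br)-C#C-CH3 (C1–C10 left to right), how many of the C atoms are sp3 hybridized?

4

C1: sp3 ✓
C2: sp3 ✓
C3: sp
C4: sp
C5: sp2
C6: sp2
C7: sp3 ✓
C8: sp
C9: sp
C10: sp3 ✓
C1, C2, C7, C10 → 4 sp3 carbons.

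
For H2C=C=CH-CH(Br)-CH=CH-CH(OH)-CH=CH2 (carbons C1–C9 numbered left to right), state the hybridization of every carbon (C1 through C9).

C1: 3 σ bonds, plus one π bond; 3 regions of electron density → sp2.
C2: 2 σ bonds, plus two π bonds; 2 regions of electron density → sp.
C3 — 3 σ bonds, plus one π bond. Steric number 3, so sp2.
C4 (4 σ bonds) has steric number 4: sp3.
C5 (3 σ bonds, plus one π bond) has steric number 3: sp2.
C6: 3 σ bonds, plus one π bond — 3 electron domains, sp2.
C7 (4 σ bonds) has steric number 4: sp3.
C8 — 3 σ bonds, plus one π bond. Steric number 3, so sp2.
C9: 3 σ bonds, plus one π bond — 3 electron domains, sp2.

C1 sp2, C2 sp, C3 sp2, C4 sp3, C5 sp2, C6 sp2, C7 sp3, C8 sp2, C9 sp2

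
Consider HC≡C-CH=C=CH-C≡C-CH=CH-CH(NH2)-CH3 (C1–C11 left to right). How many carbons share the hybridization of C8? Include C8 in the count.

4

C8 is sp2 (one π bond).
C1: sp
C2: sp
C3: sp2 ✓
C4: sp
C5: sp2 ✓
C6: sp
C7: sp
C8: sp2 ✓
C9: sp2 ✓
C10: sp3
C11: sp3
4 carbons are sp2.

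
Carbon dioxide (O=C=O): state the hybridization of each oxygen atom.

One σ bond + two lone pairs = steric number 3 → sp2.

sp^2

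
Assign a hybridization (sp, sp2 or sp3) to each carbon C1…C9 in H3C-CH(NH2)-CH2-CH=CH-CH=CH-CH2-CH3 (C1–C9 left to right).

C1 sp3, C2 sp3, C3 sp3, C4 sp2, C5 sp2, C6 sp2, C7 sp2, C8 sp3, C9 sp3

C1: 4 σ bonds; 4 regions of electron density → sp3.
C2 (4 σ bonds) has steric number 4: sp3.
C3 is sp3: 4 σ bonds, 4 electron-density regions.
C4: 3 σ bonds, plus one π bond — 3 electron domains, sp2.
C5 has 3 σ bonds, plus one π bond: steric number 3 → sp2.
C6 has 3 σ bonds, plus one π bond: steric number 3 → sp2.
C7 — 3 σ bonds, plus one π bond. Steric number 3, so sp2.
C8 has 4 σ bonds: steric number 4 → sp3.
C9: 4 σ bonds — 4 electron domains, sp3.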